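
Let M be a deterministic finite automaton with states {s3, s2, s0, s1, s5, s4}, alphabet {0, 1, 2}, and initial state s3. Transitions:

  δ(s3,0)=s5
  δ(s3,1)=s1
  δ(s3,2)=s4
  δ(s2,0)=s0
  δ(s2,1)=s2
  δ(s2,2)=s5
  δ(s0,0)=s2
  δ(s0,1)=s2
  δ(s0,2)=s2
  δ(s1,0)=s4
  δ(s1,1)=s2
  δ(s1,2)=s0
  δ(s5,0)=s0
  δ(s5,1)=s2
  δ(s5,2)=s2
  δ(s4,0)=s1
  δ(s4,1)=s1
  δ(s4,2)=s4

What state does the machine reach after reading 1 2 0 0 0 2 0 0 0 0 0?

s0

start at s3
read '1': s3 → s1
read '2': s1 → s0
read '0': s0 → s2
read '0': s2 → s0
read '0': s0 → s2
read '2': s2 → s5
read '0': s5 → s0
read '0': s0 → s2
read '0': s2 → s0
read '0': s0 → s2
read '0': s2 → s0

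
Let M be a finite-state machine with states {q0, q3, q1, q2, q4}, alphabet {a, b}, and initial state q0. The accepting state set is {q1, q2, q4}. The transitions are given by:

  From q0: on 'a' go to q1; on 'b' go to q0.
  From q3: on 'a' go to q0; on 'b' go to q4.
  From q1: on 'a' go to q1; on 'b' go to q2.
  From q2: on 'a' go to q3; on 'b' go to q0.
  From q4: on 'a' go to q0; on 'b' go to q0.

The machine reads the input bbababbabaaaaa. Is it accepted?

q0 → q0 → q0 → q1 → q2 → q3 → q4 → q0 → q1 → q2 → q3 → q0 → q1 → q1 → q1
End state q1 is accepting.

Yes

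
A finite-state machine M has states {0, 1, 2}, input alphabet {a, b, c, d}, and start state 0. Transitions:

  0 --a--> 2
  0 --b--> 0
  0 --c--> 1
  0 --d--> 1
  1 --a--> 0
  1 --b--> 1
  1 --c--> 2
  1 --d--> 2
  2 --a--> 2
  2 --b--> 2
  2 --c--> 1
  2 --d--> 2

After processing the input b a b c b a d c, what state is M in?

2

0 → 0 → 2 → 2 → 1 → 1 → 0 → 1 → 2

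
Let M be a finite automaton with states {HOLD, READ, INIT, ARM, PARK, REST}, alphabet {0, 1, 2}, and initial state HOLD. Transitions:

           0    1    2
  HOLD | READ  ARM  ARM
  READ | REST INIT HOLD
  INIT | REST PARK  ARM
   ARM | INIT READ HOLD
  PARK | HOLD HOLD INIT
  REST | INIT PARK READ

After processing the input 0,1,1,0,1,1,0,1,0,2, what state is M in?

ARM

Trace: HOLD -0-> READ -1-> INIT -1-> PARK -0-> HOLD -1-> ARM -1-> READ -0-> REST -1-> PARK -0-> HOLD -2-> ARM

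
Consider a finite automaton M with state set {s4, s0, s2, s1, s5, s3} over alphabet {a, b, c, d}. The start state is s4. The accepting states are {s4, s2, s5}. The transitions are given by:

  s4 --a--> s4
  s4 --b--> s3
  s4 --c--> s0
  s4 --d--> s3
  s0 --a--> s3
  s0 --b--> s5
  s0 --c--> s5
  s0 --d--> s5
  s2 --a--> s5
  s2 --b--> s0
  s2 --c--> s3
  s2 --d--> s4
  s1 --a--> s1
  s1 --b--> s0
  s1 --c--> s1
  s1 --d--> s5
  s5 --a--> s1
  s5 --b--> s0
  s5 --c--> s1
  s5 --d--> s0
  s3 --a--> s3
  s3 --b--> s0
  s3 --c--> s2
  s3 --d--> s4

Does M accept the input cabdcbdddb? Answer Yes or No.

start at s4
read 'c': s4 → s0
read 'a': s0 → s3
read 'b': s3 → s0
read 'd': s0 → s5
read 'c': s5 → s1
read 'b': s1 → s0
read 'd': s0 → s5
read 'd': s5 → s0
read 'd': s0 → s5
read 'b': s5 → s0
End state s0 is not accepting.

No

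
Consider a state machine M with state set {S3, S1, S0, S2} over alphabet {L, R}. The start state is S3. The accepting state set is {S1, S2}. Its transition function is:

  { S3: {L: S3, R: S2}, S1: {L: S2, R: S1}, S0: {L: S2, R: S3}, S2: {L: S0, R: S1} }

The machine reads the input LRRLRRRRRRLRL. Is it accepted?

start at S3
read 'L': S3 → S3
read 'R': S3 → S2
read 'R': S2 → S1
read 'L': S1 → S2
read 'R': S2 → S1
read 'R': S1 → S1
read 'R': S1 → S1
read 'R': S1 → S1
read 'R': S1 → S1
read 'R': S1 → S1
read 'L': S1 → S2
read 'R': S2 → S1
read 'L': S1 → S2
End state S2 is accepting.

Yes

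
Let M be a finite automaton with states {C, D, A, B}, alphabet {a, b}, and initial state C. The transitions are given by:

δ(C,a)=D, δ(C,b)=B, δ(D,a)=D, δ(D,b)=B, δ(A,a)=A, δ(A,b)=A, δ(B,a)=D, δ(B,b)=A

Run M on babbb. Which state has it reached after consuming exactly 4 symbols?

start at C
read 'b': C → B
read 'a': B → D
read 'b': D → B
read 'b': B → A
After 4 symbols: A.

A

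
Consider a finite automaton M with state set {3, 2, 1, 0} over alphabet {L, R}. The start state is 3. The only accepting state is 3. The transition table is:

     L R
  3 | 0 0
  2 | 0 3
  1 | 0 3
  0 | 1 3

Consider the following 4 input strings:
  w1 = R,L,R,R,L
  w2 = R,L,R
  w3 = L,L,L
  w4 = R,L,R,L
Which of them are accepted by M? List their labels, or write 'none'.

w1:
  start at 3
  read 'R': 3 → 0
  read 'L': 0 → 1
  read 'R': 1 → 3
  read 'R': 3 → 0
  read 'L': 0 → 1
  end 1, rejected
w2:
  start at 3
  read 'R': 3 → 0
  read 'L': 0 → 1
  read 'R': 1 → 3
  end 3, accepted
w3:
  start at 3
  read 'L': 3 → 0
  read 'L': 0 → 1
  read 'L': 1 → 0
  end 0, rejected
w4:
  start at 3
  read 'R': 3 → 0
  read 'L': 0 → 1
  read 'R': 1 → 3
  read 'L': 3 → 0
  end 0, rejected

w2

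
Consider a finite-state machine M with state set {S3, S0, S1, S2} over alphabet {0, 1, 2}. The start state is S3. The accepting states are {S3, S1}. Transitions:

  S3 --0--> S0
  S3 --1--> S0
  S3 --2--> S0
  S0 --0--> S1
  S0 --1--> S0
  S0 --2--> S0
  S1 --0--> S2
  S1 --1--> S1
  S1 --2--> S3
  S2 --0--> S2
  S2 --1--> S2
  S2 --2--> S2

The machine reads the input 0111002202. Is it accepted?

No

Trace: S3 -0-> S0 -1-> S0 -1-> S0 -1-> S0 -0-> S1 -0-> S2 -2-> S2 -2-> S2 -0-> S2 -2-> S2
End state S2 is not accepting.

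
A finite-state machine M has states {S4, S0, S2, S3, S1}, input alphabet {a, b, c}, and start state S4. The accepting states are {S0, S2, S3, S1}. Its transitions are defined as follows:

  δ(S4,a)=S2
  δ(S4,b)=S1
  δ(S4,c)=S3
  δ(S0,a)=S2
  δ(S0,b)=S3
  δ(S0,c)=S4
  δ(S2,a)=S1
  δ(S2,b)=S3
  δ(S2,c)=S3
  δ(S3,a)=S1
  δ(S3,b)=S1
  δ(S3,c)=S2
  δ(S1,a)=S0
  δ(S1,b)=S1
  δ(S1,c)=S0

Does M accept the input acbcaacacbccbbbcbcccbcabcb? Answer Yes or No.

Yes

S4 → S2 → S3 → S1 → S0 → S2 → S1 → S0 → S2 → S3 → S1 → S0 → S4 → S1 → S1 → S1 → S0 → S3 → S2 → S3 → S2 → S3 → S2 → S1 → S1 → S0 → S3
End state S3 is accepting.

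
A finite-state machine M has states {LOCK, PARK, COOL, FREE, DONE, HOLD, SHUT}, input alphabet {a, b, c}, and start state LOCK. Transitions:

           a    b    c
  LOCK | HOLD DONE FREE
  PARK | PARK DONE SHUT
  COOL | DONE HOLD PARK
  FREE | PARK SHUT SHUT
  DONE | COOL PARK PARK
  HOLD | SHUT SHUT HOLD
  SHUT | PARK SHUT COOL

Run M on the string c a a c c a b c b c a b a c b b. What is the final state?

Trace: LOCK -c-> FREE -a-> PARK -a-> PARK -c-> SHUT -c-> COOL -a-> DONE -b-> PARK -c-> SHUT -b-> SHUT -c-> COOL -a-> DONE -b-> PARK -a-> PARK -c-> SHUT -b-> SHUT -b-> SHUT

SHUT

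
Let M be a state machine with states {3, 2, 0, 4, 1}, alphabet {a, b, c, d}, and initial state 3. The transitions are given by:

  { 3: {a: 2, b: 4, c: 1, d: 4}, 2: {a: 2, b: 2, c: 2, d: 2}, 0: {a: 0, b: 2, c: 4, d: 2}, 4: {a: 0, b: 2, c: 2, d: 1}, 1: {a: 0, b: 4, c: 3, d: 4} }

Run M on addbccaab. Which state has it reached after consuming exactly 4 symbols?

2

start at 3
read 'a': 3 → 2
read 'd': 2 → 2
read 'd': 2 → 2
read 'b': 2 → 2
After 4 symbols: 2.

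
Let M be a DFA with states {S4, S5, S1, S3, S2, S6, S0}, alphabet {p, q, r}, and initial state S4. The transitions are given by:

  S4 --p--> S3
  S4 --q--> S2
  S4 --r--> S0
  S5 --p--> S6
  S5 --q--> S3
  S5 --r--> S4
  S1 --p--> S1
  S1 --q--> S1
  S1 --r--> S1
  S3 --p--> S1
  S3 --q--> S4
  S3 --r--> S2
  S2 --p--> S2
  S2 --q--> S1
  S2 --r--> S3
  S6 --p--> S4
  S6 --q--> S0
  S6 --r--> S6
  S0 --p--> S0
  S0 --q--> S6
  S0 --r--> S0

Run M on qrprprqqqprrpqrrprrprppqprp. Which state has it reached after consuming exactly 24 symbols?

S1

Trace: S4 -q-> S2 -r-> S3 -p-> S1 -r-> S1 -p-> S1 -r-> S1 -q-> S1 -q-> S1 -q-> S1 -p-> S1 -r-> S1 -r-> S1 -p-> S1 -q-> S1 -r-> S1 -r-> S1 -p-> S1 -r-> S1 -r-> S1 -p-> S1 -r-> S1 -p-> S1 -p-> S1 -q-> S1
After 24 symbols: S1.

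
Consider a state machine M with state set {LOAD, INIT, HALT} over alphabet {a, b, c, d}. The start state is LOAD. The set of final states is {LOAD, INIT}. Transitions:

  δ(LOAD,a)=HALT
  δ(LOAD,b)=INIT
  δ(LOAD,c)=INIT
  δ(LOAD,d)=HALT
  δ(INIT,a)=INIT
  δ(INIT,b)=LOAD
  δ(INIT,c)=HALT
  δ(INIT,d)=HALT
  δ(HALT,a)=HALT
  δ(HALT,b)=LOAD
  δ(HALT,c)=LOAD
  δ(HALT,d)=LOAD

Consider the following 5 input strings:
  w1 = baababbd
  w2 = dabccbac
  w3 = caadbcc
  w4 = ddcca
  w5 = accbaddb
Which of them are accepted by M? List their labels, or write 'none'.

w2, w5

w1: Trace: LOAD -b-> INIT -a-> INIT -a-> INIT -b-> LOAD -a-> HALT -b-> LOAD -b-> INIT -d-> HALT  → end HALT, rejected
w2: Trace: LOAD -d-> HALT -a-> HALT -b-> LOAD -c-> INIT -c-> HALT -b-> LOAD -a-> HALT -c-> LOAD  → end LOAD, accepted
w3: Trace: LOAD -c-> INIT -a-> INIT -a-> INIT -d-> HALT -b-> LOAD -c-> INIT -c-> HALT  → end HALT, rejected
w4: Trace: LOAD -d-> HALT -d-> LOAD -c-> INIT -c-> HALT -a-> HALT  → end HALT, rejected
w5: Trace: LOAD -a-> HALT -c-> LOAD -c-> INIT -b-> LOAD -a-> HALT -d-> LOAD -d-> HALT -b-> LOAD  → end LOAD, accepted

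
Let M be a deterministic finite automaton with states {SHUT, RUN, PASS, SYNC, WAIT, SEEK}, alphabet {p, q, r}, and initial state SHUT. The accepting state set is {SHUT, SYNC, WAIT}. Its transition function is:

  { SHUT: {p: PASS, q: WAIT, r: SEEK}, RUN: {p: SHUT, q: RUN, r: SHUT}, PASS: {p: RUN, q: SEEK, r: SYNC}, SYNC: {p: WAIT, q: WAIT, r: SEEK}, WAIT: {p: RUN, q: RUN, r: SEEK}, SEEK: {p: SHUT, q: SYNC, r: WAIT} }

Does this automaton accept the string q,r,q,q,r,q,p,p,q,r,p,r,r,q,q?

Yes

SHUT → WAIT → SEEK → SYNC → WAIT → SEEK → SYNC → WAIT → RUN → RUN → SHUT → PASS → SYNC → SEEK → SYNC → WAIT
End state WAIT is accepting.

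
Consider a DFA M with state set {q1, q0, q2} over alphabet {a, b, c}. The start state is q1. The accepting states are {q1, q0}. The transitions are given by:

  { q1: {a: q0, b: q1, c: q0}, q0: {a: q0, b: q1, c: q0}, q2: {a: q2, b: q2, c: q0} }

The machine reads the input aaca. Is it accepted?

start at q1
read 'a': q1 → q0
read 'a': q0 → q0
read 'c': q0 → q0
read 'a': q0 → q0
End state q0 is accepting.

Yes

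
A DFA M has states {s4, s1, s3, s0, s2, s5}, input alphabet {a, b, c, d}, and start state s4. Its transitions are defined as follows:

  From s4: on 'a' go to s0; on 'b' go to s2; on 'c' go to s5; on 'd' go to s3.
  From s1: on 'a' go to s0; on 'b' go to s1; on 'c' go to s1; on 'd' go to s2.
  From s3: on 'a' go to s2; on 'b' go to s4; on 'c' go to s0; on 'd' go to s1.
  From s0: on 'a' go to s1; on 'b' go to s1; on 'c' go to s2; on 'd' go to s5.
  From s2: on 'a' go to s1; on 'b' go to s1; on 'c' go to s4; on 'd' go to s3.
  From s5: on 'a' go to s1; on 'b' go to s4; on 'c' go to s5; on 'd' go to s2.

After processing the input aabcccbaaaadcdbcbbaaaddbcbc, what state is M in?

start at s4
read 'a': s4 → s0
read 'a': s0 → s1
read 'b': s1 → s1
read 'c': s1 → s1
read 'c': s1 → s1
read 'c': s1 → s1
read 'b': s1 → s1
read 'a': s1 → s0
read 'a': s0 → s1
read 'a': s1 → s0
read 'a': s0 → s1
read 'd': s1 → s2
read 'c': s2 → s4
read 'd': s4 → s3
read 'b': s3 → s4
read 'c': s4 → s5
read 'b': s5 → s4
read 'b': s4 → s2
read 'a': s2 → s1
read 'a': s1 → s0
read 'a': s0 → s1
read 'd': s1 → s2
read 'd': s2 → s3
read 'b': s3 → s4
read 'c': s4 → s5
read 'b': s5 → s4
read 'c': s4 → s5

s5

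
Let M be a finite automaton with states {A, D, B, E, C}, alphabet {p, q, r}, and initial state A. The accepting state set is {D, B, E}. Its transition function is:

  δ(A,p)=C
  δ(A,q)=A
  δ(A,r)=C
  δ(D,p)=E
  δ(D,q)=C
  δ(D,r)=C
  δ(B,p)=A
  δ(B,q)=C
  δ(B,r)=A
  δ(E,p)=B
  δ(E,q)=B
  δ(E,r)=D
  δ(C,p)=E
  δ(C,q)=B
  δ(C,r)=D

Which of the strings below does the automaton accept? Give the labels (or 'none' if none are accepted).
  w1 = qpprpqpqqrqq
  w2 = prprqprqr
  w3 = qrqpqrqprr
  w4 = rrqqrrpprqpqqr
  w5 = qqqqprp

w1: Trace: A -q-> A -p-> C -p-> E -r-> D -p-> E -q-> B -p-> A -q-> A -q-> A -r-> C -q-> B -q-> C  → end C, rejected
w2: Trace: A -p-> C -r-> D -p-> E -r-> D -q-> C -p-> E -r-> D -q-> C -r-> D  → end D, accepted
w3: Trace: A -q-> A -r-> C -q-> B -p-> A -q-> A -r-> C -q-> B -p-> A -r-> C -r-> D  → end D, accepted
w4: Trace: A -r-> C -r-> D -q-> C -q-> B -r-> A -r-> C -p-> E -p-> B -r-> A -q-> A -p-> C -q-> B -q-> C -r-> D  → end D, accepted
w5: Trace: A -q-> A -q-> A -q-> A -q-> A -p-> C -r-> D -p-> E  → end E, accepted

w2, w3, w4, w5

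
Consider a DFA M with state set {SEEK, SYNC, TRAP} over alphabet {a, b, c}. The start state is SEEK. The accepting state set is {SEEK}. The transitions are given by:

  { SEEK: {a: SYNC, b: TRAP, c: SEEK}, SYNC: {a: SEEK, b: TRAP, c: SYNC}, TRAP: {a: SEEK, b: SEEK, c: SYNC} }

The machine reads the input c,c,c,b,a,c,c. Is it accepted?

Yes

Trace: SEEK -c-> SEEK -c-> SEEK -c-> SEEK -b-> TRAP -a-> SEEK -c-> SEEK -c-> SEEK
End state SEEK is accepting.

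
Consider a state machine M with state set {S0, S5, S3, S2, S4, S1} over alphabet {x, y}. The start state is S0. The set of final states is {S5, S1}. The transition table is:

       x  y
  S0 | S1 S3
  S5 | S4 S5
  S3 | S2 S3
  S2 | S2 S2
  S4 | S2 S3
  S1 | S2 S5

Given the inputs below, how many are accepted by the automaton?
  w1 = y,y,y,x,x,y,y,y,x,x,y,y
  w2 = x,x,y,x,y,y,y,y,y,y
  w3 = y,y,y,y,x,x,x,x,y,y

w1: S0 → S3 → S3 → S3 → S2 → S2 → S2 → S2 → S2 → S2 → S2 → S2 → S2  → end S2, rejected
w2: S0 → S1 → S2 → S2 → S2 → S2 → S2 → S2 → S2 → S2 → S2  → end S2, rejected
w3: S0 → S3 → S3 → S3 → S3 → S2 → S2 → S2 → S2 → S2 → S2  → end S2, rejected

0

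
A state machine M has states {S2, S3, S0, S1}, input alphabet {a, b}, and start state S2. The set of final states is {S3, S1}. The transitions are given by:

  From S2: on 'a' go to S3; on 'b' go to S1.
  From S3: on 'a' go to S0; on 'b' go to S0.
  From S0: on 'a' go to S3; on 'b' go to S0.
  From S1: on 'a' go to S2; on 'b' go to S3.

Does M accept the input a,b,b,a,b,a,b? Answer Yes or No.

No

Trace: S2 -a-> S3 -b-> S0 -b-> S0 -a-> S3 -b-> S0 -a-> S3 -b-> S0
End state S0 is not accepting.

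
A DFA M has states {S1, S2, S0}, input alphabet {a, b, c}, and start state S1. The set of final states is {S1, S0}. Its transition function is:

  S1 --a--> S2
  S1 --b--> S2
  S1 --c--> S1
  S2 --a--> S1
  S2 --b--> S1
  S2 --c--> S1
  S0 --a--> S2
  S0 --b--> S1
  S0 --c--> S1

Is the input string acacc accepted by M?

Yes

S1 → S2 → S1 → S2 → S1 → S1
End state S1 is accepting.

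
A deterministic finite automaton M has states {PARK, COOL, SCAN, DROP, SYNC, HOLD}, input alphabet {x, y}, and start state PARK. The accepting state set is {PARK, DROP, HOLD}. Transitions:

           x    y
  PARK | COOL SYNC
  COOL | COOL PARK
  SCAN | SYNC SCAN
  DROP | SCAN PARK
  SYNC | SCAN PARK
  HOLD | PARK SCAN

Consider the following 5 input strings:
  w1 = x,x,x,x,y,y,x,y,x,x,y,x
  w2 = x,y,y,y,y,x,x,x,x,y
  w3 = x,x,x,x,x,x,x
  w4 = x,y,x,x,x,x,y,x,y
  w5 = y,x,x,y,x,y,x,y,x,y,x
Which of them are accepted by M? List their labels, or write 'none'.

w2, w4

w1: Trace: PARK -x-> COOL -x-> COOL -x-> COOL -x-> COOL -y-> PARK -y-> SYNC -x-> SCAN -y-> SCAN -x-> SYNC -x-> SCAN -y-> SCAN -x-> SYNC  → end SYNC, rejected
w2: Trace: PARK -x-> COOL -y-> PARK -y-> SYNC -y-> PARK -y-> SYNC -x-> SCAN -x-> SYNC -x-> SCAN -x-> SYNC -y-> PARK  → end PARK, accepted
w3: Trace: PARK -x-> COOL -x-> COOL -x-> COOL -x-> COOL -x-> COOL -x-> COOL -x-> COOL  → end COOL, rejected
w4: Trace: PARK -x-> COOL -y-> PARK -x-> COOL -x-> COOL -x-> COOL -x-> COOL -y-> PARK -x-> COOL -y-> PARK  → end PARK, accepted
w5: Trace: PARK -y-> SYNC -x-> SCAN -x-> SYNC -y-> PARK -x-> COOL -y-> PARK -x-> COOL -y-> PARK -x-> COOL -y-> PARK -x-> COOL  → end COOL, rejected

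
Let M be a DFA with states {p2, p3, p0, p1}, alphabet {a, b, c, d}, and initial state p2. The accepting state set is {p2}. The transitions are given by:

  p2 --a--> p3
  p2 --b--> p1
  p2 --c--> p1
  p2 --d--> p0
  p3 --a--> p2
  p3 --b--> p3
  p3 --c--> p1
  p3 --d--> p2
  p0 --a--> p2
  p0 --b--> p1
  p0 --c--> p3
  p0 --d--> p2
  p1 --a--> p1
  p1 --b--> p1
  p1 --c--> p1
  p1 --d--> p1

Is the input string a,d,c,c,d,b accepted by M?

start at p2
read 'a': p2 → p3
read 'd': p3 → p2
read 'c': p2 → p1
read 'c': p1 → p1
read 'd': p1 → p1
read 'b': p1 → p1
End state p1 is not accepting.

No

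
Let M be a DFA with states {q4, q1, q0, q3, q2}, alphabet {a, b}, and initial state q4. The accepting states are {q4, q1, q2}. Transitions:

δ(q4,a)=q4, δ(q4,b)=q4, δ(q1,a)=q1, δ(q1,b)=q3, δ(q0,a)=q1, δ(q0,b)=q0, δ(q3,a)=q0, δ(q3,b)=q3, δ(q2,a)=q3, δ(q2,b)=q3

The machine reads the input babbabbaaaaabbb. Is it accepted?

Yes

start at q4
read 'b': q4 → q4
read 'a': q4 → q4
read 'b': q4 → q4
read 'b': q4 → q4
read 'a': q4 → q4
read 'b': q4 → q4
read 'b': q4 → q4
read 'a': q4 → q4
read 'a': q4 → q4
read 'a': q4 → q4
read 'a': q4 → q4
read 'a': q4 → q4
read 'b': q4 → q4
read 'b': q4 → q4
read 'b': q4 → q4
End state q4 is accepting.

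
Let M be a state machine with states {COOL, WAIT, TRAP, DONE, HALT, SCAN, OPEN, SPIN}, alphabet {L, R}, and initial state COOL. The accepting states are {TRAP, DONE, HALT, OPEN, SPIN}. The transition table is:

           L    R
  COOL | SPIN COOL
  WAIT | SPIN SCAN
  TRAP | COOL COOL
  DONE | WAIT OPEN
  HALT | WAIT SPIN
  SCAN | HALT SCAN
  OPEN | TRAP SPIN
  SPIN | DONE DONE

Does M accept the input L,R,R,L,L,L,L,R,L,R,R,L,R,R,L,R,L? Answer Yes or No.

Yes

COOL → SPIN → DONE → OPEN → TRAP → COOL → SPIN → DONE → OPEN → TRAP → COOL → COOL → SPIN → DONE → OPEN → TRAP → COOL → SPIN
End state SPIN is accepting.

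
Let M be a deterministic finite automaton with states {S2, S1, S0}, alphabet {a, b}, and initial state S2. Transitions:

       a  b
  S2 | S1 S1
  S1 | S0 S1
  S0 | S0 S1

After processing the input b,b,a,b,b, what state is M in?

S1

S2 → S1 → S1 → S0 → S1 → S1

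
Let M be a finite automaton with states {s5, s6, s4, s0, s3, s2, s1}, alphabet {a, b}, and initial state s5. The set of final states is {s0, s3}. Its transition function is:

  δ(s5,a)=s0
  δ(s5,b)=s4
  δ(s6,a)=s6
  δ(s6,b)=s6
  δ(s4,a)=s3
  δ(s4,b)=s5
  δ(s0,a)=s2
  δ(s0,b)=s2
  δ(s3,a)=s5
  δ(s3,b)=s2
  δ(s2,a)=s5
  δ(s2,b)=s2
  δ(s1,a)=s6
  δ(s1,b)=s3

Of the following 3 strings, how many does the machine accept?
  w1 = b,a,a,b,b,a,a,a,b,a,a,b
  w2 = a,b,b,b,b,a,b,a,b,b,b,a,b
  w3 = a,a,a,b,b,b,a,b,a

0

w1: Trace: s5 -b-> s4 -a-> s3 -a-> s5 -b-> s4 -b-> s5 -a-> s0 -a-> s2 -a-> s5 -b-> s4 -a-> s3 -a-> s5 -b-> s4  → end s4, rejected
w2: Trace: s5 -a-> s0 -b-> s2 -b-> s2 -b-> s2 -b-> s2 -a-> s5 -b-> s4 -a-> s3 -b-> s2 -b-> s2 -b-> s2 -a-> s5 -b-> s4  → end s4, rejected
w3: Trace: s5 -a-> s0 -a-> s2 -a-> s5 -b-> s4 -b-> s5 -b-> s4 -a-> s3 -b-> s2 -a-> s5  → end s5, rejected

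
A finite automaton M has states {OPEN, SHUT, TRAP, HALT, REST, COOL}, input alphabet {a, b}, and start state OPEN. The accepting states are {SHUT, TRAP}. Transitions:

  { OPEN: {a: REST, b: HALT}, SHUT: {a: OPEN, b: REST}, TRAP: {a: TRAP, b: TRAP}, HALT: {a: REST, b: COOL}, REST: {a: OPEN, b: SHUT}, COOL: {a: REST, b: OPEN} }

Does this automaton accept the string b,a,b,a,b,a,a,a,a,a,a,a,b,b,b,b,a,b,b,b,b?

No

OPEN → HALT → REST → SHUT → OPEN → HALT → REST → OPEN → REST → OPEN → REST → OPEN → REST → SHUT → REST → SHUT → REST → OPEN → HALT → COOL → OPEN → HALT
End state HALT is not accepting.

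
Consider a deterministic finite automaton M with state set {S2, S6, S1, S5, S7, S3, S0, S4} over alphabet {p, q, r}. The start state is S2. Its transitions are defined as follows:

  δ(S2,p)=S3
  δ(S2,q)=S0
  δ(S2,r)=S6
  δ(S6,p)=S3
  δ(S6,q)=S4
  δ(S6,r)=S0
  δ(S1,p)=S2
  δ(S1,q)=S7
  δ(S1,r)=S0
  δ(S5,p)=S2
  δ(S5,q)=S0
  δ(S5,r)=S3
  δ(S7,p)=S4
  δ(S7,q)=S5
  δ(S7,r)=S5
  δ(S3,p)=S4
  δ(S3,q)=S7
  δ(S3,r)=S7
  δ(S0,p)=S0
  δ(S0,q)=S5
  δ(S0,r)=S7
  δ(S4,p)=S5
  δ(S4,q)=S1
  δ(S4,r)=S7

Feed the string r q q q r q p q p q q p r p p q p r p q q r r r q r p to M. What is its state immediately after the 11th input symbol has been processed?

Trace: S2 -r-> S6 -q-> S4 -q-> S1 -q-> S7 -r-> S5 -q-> S0 -p-> S0 -q-> S5 -p-> S2 -q-> S0 -q-> S5
After 11 symbols: S5.

S5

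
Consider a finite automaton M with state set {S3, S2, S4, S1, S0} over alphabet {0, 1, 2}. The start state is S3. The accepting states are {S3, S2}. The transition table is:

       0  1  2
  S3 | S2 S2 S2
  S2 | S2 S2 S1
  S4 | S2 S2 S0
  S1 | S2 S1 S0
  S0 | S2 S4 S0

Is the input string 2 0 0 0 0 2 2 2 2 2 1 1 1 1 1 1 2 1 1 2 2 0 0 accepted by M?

Trace: S3 -2-> S2 -0-> S2 -0-> S2 -0-> S2 -0-> S2 -2-> S1 -2-> S0 -2-> S0 -2-> S0 -2-> S0 -1-> S4 -1-> S2 -1-> S2 -1-> S2 -1-> S2 -1-> S2 -2-> S1 -1-> S1 -1-> S1 -2-> S0 -2-> S0 -0-> S2 -0-> S2
End state S2 is accepting.

Yes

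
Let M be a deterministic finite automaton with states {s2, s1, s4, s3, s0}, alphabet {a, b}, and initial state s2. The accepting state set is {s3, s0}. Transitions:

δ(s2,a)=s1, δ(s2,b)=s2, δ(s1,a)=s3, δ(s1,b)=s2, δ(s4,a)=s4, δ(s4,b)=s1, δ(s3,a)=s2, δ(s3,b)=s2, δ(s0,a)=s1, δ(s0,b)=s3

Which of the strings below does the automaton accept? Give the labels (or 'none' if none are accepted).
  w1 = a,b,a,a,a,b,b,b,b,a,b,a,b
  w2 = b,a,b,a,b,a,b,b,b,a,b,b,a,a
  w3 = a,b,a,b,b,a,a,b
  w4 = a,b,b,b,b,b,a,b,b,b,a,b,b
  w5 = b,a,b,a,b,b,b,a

w2

w1: Trace: s2 -a-> s1 -b-> s2 -a-> s1 -a-> s3 -a-> s2 -b-> s2 -b-> s2 -b-> s2 -b-> s2 -a-> s1 -b-> s2 -a-> s1 -b-> s2  → end s2, rejected
w2: Trace: s2 -b-> s2 -a-> s1 -b-> s2 -a-> s1 -b-> s2 -a-> s1 -b-> s2 -b-> s2 -b-> s2 -a-> s1 -b-> s2 -b-> s2 -a-> s1 -a-> s3  → end s3, accepted
w3: Trace: s2 -a-> s1 -b-> s2 -a-> s1 -b-> s2 -b-> s2 -a-> s1 -a-> s3 -b-> s2  → end s2, rejected
w4: Trace: s2 -a-> s1 -b-> s2 -b-> s2 -b-> s2 -b-> s2 -b-> s2 -a-> s1 -b-> s2 -b-> s2 -b-> s2 -a-> s1 -b-> s2 -b-> s2  → end s2, rejected
w5: Trace: s2 -b-> s2 -a-> s1 -b-> s2 -a-> s1 -b-> s2 -b-> s2 -b-> s2 -a-> s1  → end s1, rejected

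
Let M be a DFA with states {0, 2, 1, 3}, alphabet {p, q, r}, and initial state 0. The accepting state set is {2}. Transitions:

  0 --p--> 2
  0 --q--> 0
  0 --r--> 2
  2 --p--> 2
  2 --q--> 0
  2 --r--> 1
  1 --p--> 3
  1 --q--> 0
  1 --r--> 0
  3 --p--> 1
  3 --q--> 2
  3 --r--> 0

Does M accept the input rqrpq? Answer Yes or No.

0 → 2 → 0 → 2 → 2 → 0
End state 0 is not accepting.

No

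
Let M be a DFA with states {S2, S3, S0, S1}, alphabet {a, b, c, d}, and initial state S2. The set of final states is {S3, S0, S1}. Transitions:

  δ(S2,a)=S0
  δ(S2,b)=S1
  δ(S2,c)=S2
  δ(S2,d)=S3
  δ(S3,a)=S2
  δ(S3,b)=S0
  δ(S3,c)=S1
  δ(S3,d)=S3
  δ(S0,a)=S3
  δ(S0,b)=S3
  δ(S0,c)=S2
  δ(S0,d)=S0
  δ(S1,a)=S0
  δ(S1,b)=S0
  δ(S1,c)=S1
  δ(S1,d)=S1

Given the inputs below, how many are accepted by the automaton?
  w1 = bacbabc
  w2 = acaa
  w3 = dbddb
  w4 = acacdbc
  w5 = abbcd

w1: Trace: S2 -b-> S1 -a-> S0 -c-> S2 -b-> S1 -a-> S0 -b-> S3 -c-> S1  → end S1, accepted
w2: Trace: S2 -a-> S0 -c-> S2 -a-> S0 -a-> S3  → end S3, accepted
w3: Trace: S2 -d-> S3 -b-> S0 -d-> S0 -d-> S0 -b-> S3  → end S3, accepted
w4: Trace: S2 -a-> S0 -c-> S2 -a-> S0 -c-> S2 -d-> S3 -b-> S0 -c-> S2  → end S2, rejected
w5: Trace: S2 -a-> S0 -b-> S3 -b-> S0 -c-> S2 -d-> S3  → end S3, accepted

4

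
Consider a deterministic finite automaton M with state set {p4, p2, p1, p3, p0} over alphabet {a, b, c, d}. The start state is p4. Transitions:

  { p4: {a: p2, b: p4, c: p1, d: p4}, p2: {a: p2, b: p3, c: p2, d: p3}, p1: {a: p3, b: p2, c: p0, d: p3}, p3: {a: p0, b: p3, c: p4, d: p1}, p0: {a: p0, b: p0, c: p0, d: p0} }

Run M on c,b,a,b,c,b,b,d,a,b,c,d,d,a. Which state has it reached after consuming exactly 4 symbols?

p4 → p1 → p2 → p2 → p3
After 4 symbols: p3.

p3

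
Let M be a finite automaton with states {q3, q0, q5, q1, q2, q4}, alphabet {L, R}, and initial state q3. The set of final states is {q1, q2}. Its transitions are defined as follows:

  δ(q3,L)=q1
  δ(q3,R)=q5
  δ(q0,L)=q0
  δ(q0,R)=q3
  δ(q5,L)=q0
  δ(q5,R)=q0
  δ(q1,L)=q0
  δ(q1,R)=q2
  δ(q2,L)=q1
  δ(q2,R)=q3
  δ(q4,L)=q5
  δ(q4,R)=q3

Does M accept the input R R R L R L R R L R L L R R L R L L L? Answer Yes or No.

Trace: q3 -R-> q5 -R-> q0 -R-> q3 -L-> q1 -R-> q2 -L-> q1 -R-> q2 -R-> q3 -L-> q1 -R-> q2 -L-> q1 -L-> q0 -R-> q3 -R-> q5 -L-> q0 -R-> q3 -L-> q1 -L-> q0 -L-> q0
End state q0 is not accepting.

No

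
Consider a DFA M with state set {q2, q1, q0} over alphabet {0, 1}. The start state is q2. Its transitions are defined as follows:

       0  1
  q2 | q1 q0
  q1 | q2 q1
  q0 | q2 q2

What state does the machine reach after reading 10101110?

q2

q2 → q0 → q2 → q0 → q2 → q0 → q2 → q0 → q2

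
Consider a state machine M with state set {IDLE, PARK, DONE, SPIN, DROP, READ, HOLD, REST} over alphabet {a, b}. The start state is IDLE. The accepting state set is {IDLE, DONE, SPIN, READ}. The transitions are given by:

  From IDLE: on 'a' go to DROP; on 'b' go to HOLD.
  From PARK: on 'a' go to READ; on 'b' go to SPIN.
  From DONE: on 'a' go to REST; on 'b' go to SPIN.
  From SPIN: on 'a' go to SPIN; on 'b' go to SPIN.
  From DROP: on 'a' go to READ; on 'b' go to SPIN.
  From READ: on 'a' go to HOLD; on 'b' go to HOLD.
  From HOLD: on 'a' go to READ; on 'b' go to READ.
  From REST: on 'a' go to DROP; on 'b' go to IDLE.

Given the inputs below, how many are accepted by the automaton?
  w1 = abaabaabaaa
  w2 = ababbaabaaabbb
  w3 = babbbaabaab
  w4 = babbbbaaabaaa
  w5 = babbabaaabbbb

2

w1:
  start at IDLE
  read 'a': IDLE → DROP
  read 'b': DROP → SPIN
  read 'a': SPIN → SPIN
  read 'a': SPIN → SPIN
  read 'b': SPIN → SPIN
  read 'a': SPIN → SPIN
  read 'a': SPIN → SPIN
  read 'b': SPIN → SPIN
  read 'a': SPIN → SPIN
  read 'a': SPIN → SPIN
  read 'a': SPIN → SPIN
  end SPIN, accepted
w2:
  start at IDLE
  read 'a': IDLE → DROP
  read 'b': DROP → SPIN
  read 'a': SPIN → SPIN
  read 'b': SPIN → SPIN
  read 'b': SPIN → SPIN
  read 'a': SPIN → SPIN
  read 'a': SPIN → SPIN
  read 'b': SPIN → SPIN
  read 'a': SPIN → SPIN
  read 'a': SPIN → SPIN
  read 'a': SPIN → SPIN
  read 'b': SPIN → SPIN
  read 'b': SPIN → SPIN
  read 'b': SPIN → SPIN
  end SPIN, accepted
w3:
  start at IDLE
  read 'b': IDLE → HOLD
  read 'a': HOLD → READ
  read 'b': READ → HOLD
  read 'b': HOLD → READ
  read 'b': READ → HOLD
  read 'a': HOLD → READ
  read 'a': READ → HOLD
  read 'b': HOLD → READ
  read 'a': READ → HOLD
  read 'a': HOLD → READ
  read 'b': READ → HOLD
  end HOLD, rejected
w4:
  start at IDLE
  read 'b': IDLE → HOLD
  read 'a': HOLD → READ
  read 'b': READ → HOLD
  read 'b': HOLD → READ
  read 'b': READ → HOLD
  read 'b': HOLD → READ
  read 'a': READ → HOLD
  read 'a': HOLD → READ
  read 'a': READ → HOLD
  read 'b': HOLD → READ
  read 'a': READ → HOLD
  read 'a': HOLD → READ
  read 'a': READ → HOLD
  end HOLD, rejected
w5:
  start at IDLE
  read 'b': IDLE → HOLD
  read 'a': HOLD → READ
  read 'b': READ → HOLD
  read 'b': HOLD → READ
  read 'a': READ → HOLD
  read 'b': HOLD → READ
  read 'a': READ → HOLD
  read 'a': HOLD → READ
  read 'a': READ → HOLD
  read 'b': HOLD → READ
  read 'b': READ → HOLD
  read 'b': HOLD → READ
  read 'b': READ → HOLD
  end HOLD, rejected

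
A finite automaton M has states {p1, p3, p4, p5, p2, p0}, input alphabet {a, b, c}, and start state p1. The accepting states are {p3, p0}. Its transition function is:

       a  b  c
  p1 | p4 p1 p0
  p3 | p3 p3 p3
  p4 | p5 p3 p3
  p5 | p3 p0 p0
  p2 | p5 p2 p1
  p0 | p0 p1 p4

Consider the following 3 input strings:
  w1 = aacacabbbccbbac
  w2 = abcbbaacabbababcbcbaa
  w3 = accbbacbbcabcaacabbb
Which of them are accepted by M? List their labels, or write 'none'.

w1: p1 → p4 → p5 → p0 → p0 → p4 → p5 → p0 → p1 → p1 → p0 → p4 → p3 → p3 → p3 → p3  → end p3, accepted
w2: p1 → p4 → p3 → p3 → p3 → p3 → p3 → p3 → p3 → p3 → p3 → p3 → p3 → p3 → p3 → p3 → p3 → p3 → p3 → p3 → p3 → p3  → end p3, accepted
w3: p1 → p4 → p3 → p3 → p3 → p3 → p3 → p3 → p3 → p3 → p3 → p3 → p3 → p3 → p3 → p3 → p3 → p3 → p3 → p3 → p3  → end p3, accepted

w1, w2, w3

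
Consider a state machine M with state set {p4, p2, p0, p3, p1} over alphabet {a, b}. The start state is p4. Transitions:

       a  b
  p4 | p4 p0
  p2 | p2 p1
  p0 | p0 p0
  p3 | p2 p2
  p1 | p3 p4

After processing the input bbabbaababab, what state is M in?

Trace: p4 -b-> p0 -b-> p0 -a-> p0 -b-> p0 -b-> p0 -a-> p0 -a-> p0 -b-> p0 -a-> p0 -b-> p0 -a-> p0 -b-> p0

p0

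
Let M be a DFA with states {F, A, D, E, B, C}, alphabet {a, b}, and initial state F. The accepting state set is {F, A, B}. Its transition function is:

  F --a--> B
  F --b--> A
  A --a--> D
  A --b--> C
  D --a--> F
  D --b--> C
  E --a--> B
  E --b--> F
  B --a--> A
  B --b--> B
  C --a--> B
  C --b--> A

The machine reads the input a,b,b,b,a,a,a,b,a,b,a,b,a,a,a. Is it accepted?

Yes

F → B → B → B → B → A → D → F → A → D → C → B → B → A → D → F
End state F is accepting.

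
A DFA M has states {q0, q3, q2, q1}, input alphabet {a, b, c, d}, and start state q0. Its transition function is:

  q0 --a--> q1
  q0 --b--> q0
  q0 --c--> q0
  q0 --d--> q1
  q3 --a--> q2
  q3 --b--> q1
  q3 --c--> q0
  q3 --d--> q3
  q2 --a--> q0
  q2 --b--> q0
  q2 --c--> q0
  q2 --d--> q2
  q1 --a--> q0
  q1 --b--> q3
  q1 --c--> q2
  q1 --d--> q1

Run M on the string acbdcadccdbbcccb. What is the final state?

q0 → q1 → q2 → q0 → q1 → q2 → q0 → q1 → q2 → q0 → q1 → q3 → q1 → q2 → q0 → q0 → q0

q0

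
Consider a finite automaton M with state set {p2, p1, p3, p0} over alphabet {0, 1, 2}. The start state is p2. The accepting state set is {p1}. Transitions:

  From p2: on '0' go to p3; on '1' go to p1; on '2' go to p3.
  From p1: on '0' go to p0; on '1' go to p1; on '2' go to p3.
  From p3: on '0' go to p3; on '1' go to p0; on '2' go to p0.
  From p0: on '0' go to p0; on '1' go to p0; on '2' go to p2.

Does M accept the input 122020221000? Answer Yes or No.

No

p2 → p1 → p3 → p0 → p0 → p2 → p3 → p0 → p2 → p1 → p0 → p0 → p0
End state p0 is not accepting.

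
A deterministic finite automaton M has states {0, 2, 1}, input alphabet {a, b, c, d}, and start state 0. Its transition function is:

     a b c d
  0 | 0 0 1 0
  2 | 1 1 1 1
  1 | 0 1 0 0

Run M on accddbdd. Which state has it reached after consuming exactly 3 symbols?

start at 0
read 'a': 0 → 0
read 'c': 0 → 1
read 'c': 1 → 0
After 3 symbols: 0.

0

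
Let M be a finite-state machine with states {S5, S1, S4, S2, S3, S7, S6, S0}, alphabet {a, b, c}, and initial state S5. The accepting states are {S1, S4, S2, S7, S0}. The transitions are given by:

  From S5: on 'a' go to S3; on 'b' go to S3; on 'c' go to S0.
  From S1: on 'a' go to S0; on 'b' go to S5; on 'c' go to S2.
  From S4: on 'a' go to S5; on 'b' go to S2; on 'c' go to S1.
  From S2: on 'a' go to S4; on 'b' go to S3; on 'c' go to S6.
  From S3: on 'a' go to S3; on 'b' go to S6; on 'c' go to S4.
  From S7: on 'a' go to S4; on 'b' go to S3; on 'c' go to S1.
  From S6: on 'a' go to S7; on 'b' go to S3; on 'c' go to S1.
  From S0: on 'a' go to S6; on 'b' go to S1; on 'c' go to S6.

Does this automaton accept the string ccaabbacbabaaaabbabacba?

Trace: S5 -c-> S0 -c-> S6 -a-> S7 -a-> S4 -b-> S2 -b-> S3 -a-> S3 -c-> S4 -b-> S2 -a-> S4 -b-> S2 -a-> S4 -a-> S5 -a-> S3 -a-> S3 -b-> S6 -b-> S3 -a-> S3 -b-> S6 -a-> S7 -c-> S1 -b-> S5 -a-> S3
End state S3 is not accepting.

No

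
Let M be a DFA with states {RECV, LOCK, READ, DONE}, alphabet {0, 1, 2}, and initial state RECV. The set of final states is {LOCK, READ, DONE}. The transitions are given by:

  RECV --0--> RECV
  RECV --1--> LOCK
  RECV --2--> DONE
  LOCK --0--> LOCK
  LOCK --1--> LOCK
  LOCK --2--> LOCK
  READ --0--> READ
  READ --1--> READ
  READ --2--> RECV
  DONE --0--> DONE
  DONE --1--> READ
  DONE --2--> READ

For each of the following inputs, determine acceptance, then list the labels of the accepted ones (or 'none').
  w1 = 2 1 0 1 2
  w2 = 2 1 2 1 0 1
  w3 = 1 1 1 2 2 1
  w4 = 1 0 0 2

w2, w3, w4

w1: Trace: RECV -2-> DONE -1-> READ -0-> READ -1-> READ -2-> RECV  → end RECV, rejected
w2: Trace: RECV -2-> DONE -1-> READ -2-> RECV -1-> LOCK -0-> LOCK -1-> LOCK  → end LOCK, accepted
w3: Trace: RECV -1-> LOCK -1-> LOCK -1-> LOCK -2-> LOCK -2-> LOCK -1-> LOCK  → end LOCK, accepted
w4: Trace: RECV -1-> LOCK -0-> LOCK -0-> LOCK -2-> LOCK  → end LOCK, accepted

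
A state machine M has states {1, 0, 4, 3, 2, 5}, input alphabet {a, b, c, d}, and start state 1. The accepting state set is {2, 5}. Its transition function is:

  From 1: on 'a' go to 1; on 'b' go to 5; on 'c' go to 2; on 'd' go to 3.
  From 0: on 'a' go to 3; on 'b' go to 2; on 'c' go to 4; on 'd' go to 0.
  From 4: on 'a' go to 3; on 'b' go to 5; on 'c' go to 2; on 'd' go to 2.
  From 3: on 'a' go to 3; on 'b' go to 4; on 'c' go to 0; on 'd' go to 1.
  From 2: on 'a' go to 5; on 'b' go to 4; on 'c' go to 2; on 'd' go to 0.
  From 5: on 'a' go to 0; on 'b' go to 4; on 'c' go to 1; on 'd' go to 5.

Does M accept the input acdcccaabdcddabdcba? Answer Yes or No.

Trace: 1 -a-> 1 -c-> 2 -d-> 0 -c-> 4 -c-> 2 -c-> 2 -a-> 5 -a-> 0 -b-> 2 -d-> 0 -c-> 4 -d-> 2 -d-> 0 -a-> 3 -b-> 4 -d-> 2 -c-> 2 -b-> 4 -a-> 3
End state 3 is not accepting.

No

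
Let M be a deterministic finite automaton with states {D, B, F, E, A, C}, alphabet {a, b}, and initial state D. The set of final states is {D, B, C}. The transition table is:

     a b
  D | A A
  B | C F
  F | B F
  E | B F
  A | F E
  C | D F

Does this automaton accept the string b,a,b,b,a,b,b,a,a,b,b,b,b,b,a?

Yes

start at D
read 'b': D → A
read 'a': A → F
read 'b': F → F
read 'b': F → F
read 'a': F → B
read 'b': B → F
read 'b': F → F
read 'a': F → B
read 'a': B → C
read 'b': C → F
read 'b': F → F
read 'b': F → F
read 'b': F → F
read 'b': F → F
read 'a': F → B
End state B is accepting.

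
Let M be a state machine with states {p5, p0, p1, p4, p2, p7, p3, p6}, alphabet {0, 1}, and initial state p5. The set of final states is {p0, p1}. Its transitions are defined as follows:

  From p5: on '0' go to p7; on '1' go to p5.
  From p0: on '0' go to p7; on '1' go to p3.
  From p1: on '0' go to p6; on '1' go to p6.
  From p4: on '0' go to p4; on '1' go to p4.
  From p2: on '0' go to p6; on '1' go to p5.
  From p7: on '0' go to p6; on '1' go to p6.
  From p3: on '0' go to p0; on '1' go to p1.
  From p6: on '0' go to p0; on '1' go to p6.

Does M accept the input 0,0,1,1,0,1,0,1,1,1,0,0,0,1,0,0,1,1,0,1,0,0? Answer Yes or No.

No

start at p5
read '0': p5 → p7
read '0': p7 → p6
read '1': p6 → p6
read '1': p6 → p6
read '0': p6 → p0
read '1': p0 → p3
read '0': p3 → p0
read '1': p0 → p3
read '1': p3 → p1
read '1': p1 → p6
read '0': p6 → p0
read '0': p0 → p7
read '0': p7 → p6
read '1': p6 → p6
read '0': p6 → p0
read '0': p0 → p7
read '1': p7 → p6
read '1': p6 → p6
read '0': p6 → p0
read '1': p0 → p3
read '0': p3 → p0
read '0': p0 → p7
End state p7 is not accepting.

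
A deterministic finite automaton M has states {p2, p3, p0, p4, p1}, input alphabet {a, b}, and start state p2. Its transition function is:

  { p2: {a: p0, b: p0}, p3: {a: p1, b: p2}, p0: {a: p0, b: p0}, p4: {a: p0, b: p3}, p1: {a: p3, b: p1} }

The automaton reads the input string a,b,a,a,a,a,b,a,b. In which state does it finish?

p2 → p0 → p0 → p0 → p0 → p0 → p0 → p0 → p0 → p0

p0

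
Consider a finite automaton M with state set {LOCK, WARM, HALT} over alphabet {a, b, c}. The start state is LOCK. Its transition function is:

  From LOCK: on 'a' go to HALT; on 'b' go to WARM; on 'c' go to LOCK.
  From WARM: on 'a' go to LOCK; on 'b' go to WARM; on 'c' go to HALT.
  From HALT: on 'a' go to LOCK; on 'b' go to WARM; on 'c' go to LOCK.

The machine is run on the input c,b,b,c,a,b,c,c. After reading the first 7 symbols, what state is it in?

HALT

LOCK → LOCK → WARM → WARM → HALT → LOCK → WARM → HALT
After 7 symbols: HALT.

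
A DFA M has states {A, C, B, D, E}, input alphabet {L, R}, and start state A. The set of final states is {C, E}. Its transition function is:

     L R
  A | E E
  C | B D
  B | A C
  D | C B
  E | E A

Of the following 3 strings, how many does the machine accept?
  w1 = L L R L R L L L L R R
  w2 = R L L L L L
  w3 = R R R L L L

3

w1: A → E → E → A → E → A → E → E → E → E → A → E  → end E, accepted
w2: A → E → E → E → E → E → E  → end E, accepted
w3: A → E → A → E → E → E → E  → end E, accepted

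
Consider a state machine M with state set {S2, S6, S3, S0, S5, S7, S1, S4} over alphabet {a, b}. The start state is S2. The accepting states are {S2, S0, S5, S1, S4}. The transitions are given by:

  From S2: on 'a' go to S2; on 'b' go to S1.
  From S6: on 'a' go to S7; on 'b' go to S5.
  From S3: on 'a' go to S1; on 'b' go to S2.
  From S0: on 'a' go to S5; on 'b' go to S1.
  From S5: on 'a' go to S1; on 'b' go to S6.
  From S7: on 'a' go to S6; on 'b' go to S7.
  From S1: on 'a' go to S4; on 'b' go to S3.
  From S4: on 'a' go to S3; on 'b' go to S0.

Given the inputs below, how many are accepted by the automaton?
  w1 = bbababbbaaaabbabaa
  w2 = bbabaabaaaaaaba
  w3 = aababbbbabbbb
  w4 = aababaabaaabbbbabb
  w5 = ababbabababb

w1: Trace: S2 -b-> S1 -b-> S3 -a-> S1 -b-> S3 -a-> S1 -b-> S3 -b-> S2 -b-> S1 -a-> S4 -a-> S3 -a-> S1 -a-> S4 -b-> S0 -b-> S1 -a-> S4 -b-> S0 -a-> S5 -a-> S1  → end S1, accepted
w2: Trace: S2 -b-> S1 -b-> S3 -a-> S1 -b-> S3 -a-> S1 -a-> S4 -b-> S0 -a-> S5 -a-> S1 -a-> S4 -a-> S3 -a-> S1 -a-> S4 -b-> S0 -a-> S5  → end S5, accepted
w3: Trace: S2 -a-> S2 -a-> S2 -b-> S1 -a-> S4 -b-> S0 -b-> S1 -b-> S3 -b-> S2 -a-> S2 -b-> S1 -b-> S3 -b-> S2 -b-> S1  → end S1, accepted
w4: Trace: S2 -a-> S2 -a-> S2 -b-> S1 -a-> S4 -b-> S0 -a-> S5 -a-> S1 -b-> S3 -a-> S1 -a-> S4 -a-> S3 -b-> S2 -b-> S1 -b-> S3 -b-> S2 -a-> S2 -b-> S1 -b-> S3  → end S3, rejected
w5: Trace: S2 -a-> S2 -b-> S1 -a-> S4 -b-> S0 -b-> S1 -a-> S4 -b-> S0 -a-> S5 -b-> S6 -a-> S7 -b-> S7 -b-> S7  → end S7, rejected

3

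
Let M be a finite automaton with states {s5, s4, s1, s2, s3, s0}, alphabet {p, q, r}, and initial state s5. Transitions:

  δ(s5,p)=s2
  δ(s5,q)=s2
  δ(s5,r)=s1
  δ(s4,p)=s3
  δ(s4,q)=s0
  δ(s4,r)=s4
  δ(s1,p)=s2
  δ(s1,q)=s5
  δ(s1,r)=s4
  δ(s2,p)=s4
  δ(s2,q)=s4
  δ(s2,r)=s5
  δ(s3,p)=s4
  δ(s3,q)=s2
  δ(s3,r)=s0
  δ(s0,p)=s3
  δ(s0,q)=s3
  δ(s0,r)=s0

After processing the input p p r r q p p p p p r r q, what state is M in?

s3

start at s5
read 'p': s5 → s2
read 'p': s2 → s4
read 'r': s4 → s4
read 'r': s4 → s4
read 'q': s4 → s0
read 'p': s0 → s3
read 'p': s3 → s4
read 'p': s4 → s3
read 'p': s3 → s4
read 'p': s4 → s3
read 'r': s3 → s0
read 'r': s0 → s0
read 'q': s0 → s3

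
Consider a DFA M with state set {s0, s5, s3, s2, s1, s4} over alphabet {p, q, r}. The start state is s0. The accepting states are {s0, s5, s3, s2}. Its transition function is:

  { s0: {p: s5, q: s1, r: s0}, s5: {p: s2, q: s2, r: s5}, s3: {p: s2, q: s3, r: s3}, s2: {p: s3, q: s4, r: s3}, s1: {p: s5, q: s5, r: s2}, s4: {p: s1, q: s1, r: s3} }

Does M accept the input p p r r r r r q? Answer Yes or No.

start at s0
read 'p': s0 → s5
read 'p': s5 → s2
read 'r': s2 → s3
read 'r': s3 → s3
read 'r': s3 → s3
read 'r': s3 → s3
read 'r': s3 → s3
read 'q': s3 → s3
End state s3 is accepting.

Yes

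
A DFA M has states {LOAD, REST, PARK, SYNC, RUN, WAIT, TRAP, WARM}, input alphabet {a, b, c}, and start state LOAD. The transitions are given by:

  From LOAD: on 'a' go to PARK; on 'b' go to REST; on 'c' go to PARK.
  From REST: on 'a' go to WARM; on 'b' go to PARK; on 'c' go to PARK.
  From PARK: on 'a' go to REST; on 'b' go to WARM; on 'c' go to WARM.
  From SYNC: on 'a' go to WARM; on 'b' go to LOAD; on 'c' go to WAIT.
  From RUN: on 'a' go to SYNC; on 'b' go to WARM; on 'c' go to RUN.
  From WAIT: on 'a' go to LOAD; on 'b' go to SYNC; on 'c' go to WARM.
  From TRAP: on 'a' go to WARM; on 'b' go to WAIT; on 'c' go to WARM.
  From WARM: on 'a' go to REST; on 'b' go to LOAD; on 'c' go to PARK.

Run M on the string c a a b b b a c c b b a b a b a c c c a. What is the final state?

start at LOAD
read 'c': LOAD → PARK
read 'a': PARK → REST
read 'a': REST → WARM
read 'b': WARM → LOAD
read 'b': LOAD → REST
read 'b': REST → PARK
read 'a': PARK → REST
read 'c': REST → PARK
read 'c': PARK → WARM
read 'b': WARM → LOAD
read 'b': LOAD → REST
read 'a': REST → WARM
read 'b': WARM → LOAD
read 'a': LOAD → PARK
read 'b': PARK → WARM
read 'a': WARM → REST
read 'c': REST → PARK
read 'c': PARK → WARM
read 'c': WARM → PARK
read 'a': PARK → REST

REST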